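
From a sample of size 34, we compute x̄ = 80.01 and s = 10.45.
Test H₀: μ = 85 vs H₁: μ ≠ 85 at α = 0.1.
One-sample t-test:
H₀: μ = 85
H₁: μ ≠ 85
df = n - 1 = 33
t = (x̄ - μ₀) / (s/√n) = (80.01 - 85) / (10.45/√34) = -2.784
p-value = 0.0088

Since p-value < α = 0.1, we reject H₀.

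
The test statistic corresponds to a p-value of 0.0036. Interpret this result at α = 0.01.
Since p = 0.0036 < α = 0.01, reject H₀.
There is sufficient evidence to reject the null hypothesis; the result is statistically significant at the 0.01 level.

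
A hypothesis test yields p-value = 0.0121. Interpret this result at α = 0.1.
Since p = 0.0121 < α = 0.1, reject H₀.
There is sufficient evidence to reject the null hypothesis; the result is statistically significant at the 0.1 level.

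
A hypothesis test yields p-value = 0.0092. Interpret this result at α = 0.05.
Since p = 0.0092 < α = 0.05, reject H₀.
There is sufficient evidence to reject the null hypothesis; the result is statistically significant at the 0.05 level.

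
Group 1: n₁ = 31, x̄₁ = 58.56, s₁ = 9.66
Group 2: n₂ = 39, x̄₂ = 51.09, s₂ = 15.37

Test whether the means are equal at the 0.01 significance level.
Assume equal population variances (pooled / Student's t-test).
Student's two-sample t-test (equal variances):
H₀: μ₁ = μ₂
H₁: μ₁ ≠ μ₂
df = n₁ + n₂ - 2 = 68
Pooled variance s_p² = [(n₁-1)s₁² + (n₂-1)s₂²] / (n₁ + n₂ - 2) = [(30)(9.66²) + (38)(15.37²)] / 68 = 173.1834
SE = √(s_p²(1/n₁ + 1/n₂)) = √(173.1834 × (1/31 + 1/39)) = 3.1666
t = (x̄₁ - x̄₂) / SE = (58.56 - 51.09) / 3.1666 = 7.47 / 3.1666 = 2.359
p-value = 0.0212

Since p-value > α = 0.01, we fail to reject H₀.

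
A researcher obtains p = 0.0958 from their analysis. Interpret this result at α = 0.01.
Since p = 0.0958 > α = 0.01, fail to reject H₀.
There is insufficient evidence to reject the null hypothesis; the result is not statistically significant at the 0.01 level.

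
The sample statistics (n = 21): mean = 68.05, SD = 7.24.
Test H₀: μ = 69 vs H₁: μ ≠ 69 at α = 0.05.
One-sample t-test:
H₀: μ = 69
H₁: μ ≠ 69
df = n - 1 = 20
t = (x̄ - μ₀) / (s/√n) = (68.05 - 69) / (7.24/√21) = -0.601
p-value = 0.5544

Since p-value > α = 0.05, we fail to reject H₀.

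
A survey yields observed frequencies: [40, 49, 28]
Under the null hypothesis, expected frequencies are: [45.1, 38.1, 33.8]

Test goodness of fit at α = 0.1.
Chi-square goodness of fit test:
H₀: observed counts match expected distribution
H₁: observed counts differ from expected distribution
df = k - 1 = 2
χ² = Σ(O - E)²/E
   = (40 - 45.1)²/45.1 + (49 - 38.1)²/38.1 + (28 - 33.8)²/33.8
   = 0.577 + 3.118 + 0.995
   = 4.69
p-value = 0.0958

Since p-value < α = 0.1, we reject H₀.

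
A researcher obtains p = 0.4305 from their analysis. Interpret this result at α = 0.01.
Since p = 0.4305 > α = 0.01, fail to reject H₀.
There is insufficient evidence to reject the null hypothesis; the result is not statistically significant at the 0.01 level.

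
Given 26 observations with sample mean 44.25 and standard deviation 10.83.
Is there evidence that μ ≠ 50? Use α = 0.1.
One-sample t-test:
H₀: μ = 50
H₁: μ ≠ 50
df = n - 1 = 25
t = (x̄ - μ₀) / (s/√n) = (44.25 - 50) / (10.83/√26) = -2.707
p-value = 0.0121

Since p-value < α = 0.1, we reject H₀.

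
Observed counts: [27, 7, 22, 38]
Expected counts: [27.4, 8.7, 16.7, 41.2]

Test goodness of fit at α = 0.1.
Chi-square goodness of fit test:
H₀: observed counts match expected distribution
H₁: observed counts differ from expected distribution
df = k - 1 = 3
χ² = Σ(O - E)²/E
   = (27 - 27.4)²/27.4 + (7 - 8.7)²/8.7 + (22 - 16.7)²/16.7 + (38 - 41.2)²/41.2
   = 0.006 + 0.332 + 1.682 + 0.249
   = 2.27
p-value = 0.5186

Since p-value > α = 0.1, we fail to reject H₀.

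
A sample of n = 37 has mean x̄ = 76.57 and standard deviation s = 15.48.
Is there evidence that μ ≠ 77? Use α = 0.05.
One-sample t-test:
H₀: μ = 77
H₁: μ ≠ 77
df = n - 1 = 36
t = (x̄ - μ₀) / (s/√n) = (76.57 - 77) / (15.48/√37) = -0.169
p-value = 0.8668

Since p-value > α = 0.05, we fail to reject H₀.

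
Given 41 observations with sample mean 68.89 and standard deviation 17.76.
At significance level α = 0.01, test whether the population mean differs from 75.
One-sample t-test:
H₀: μ = 75
H₁: μ ≠ 75
df = n - 1 = 40
t = (x̄ - μ₀) / (s/√n) = (68.89 - 75) / (17.76/√41) = -2.203
p-value = 0.0334

Since p-value > α = 0.01, we fail to reject H₀.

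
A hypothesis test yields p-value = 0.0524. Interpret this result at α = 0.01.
Since p = 0.0524 > α = 0.01, fail to reject H₀.
There is insufficient evidence to reject the null hypothesis; the result is not statistically significant at the 0.01 level.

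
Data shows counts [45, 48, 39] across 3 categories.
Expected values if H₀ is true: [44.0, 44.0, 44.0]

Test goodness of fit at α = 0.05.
Chi-square goodness of fit test:
H₀: observed counts match expected distribution
H₁: observed counts differ from expected distribution
df = k - 1 = 2
χ² = Σ(O - E)²/E
   = (45 - 44.0)²/44.0 + (48 - 44.0)²/44.0 + (39 - 44.0)²/44.0
   = 0.023 + 0.364 + 0.568
   = 0.95
p-value = 0.6205

Since p-value > α = 0.05, we fail to reject H₀.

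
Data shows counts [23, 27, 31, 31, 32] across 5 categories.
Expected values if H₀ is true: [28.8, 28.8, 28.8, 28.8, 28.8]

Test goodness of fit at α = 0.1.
Chi-square goodness of fit test:
H₀: observed counts match expected distribution
H₁: observed counts differ from expected distribution
df = k - 1 = 4
χ² = Σ(O - E)²/E
   = (23 - 28.8)²/28.8 + (27 - 28.8)²/28.8 + (31 - 28.8)²/28.8 + (31 - 28.8)²/28.8 + (32 - 28.8)²/28.8
   = 1.168 + 0.113 + 0.168 + 0.168 + 0.356
   = 1.97
p-value = 0.7409

Since p-value > α = 0.1, we fail to reject H₀.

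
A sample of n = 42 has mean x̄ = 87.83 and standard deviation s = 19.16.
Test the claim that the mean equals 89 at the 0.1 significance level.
One-sample t-test:
H₀: μ = 89
H₁: μ ≠ 89
df = n - 1 = 41
t = (x̄ - μ₀) / (s/√n) = (87.83 - 89) / (19.16/√42) = -0.396
p-value = 0.6943

Since p-value > α = 0.1, we fail to reject H₀.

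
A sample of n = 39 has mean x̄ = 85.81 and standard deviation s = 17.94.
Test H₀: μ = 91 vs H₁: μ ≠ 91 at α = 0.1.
One-sample t-test:
H₀: μ = 91
H₁: μ ≠ 91
df = n - 1 = 38
t = (x̄ - μ₀) / (s/√n) = (85.81 - 91) / (17.94/√39) = -1.807
p-value = 0.0787

Since p-value < α = 0.1, we reject H₀.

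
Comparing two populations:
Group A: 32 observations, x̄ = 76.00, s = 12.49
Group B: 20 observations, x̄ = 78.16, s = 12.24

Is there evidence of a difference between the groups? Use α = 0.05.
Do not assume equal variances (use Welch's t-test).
Welch's two-sample t-test:
H₀: μ₁ = μ₂
H₁: μ₁ ≠ μ₂
s₁²/n₁ = 12.49²/32 = 4.8750,  s₂²/n₂ = 12.24²/20 = 7.4909
SE = √(s₁²/n₁ + s₂²/n₂) = √(4.8750 + 7.4909) = 3.5165
df (Welch-Satterthwaite) = (s₁²/n₁ + s₂²/n₂)² / [(s₁²/n₁)²/(n₁-1) + (s₂²/n₂)²/(n₂-1)] ≈ 41.11
t = (x̄₁ - x̄₂) / SE = (76.00 - 78.16) / 3.5165 = -2.16 / 3.5165 = -0.614
p-value = 0.5424

Since p-value > α = 0.05, we fail to reject H₀.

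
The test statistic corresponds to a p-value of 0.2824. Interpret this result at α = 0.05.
Since p = 0.2824 > α = 0.05, fail to reject H₀.
There is insufficient evidence to reject the null hypothesis; the result is not statistically significant at the 0.05 level.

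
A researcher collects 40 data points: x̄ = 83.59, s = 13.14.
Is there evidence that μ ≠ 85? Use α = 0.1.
One-sample t-test:
H₀: μ = 85
H₁: μ ≠ 85
df = n - 1 = 39
t = (x̄ - μ₀) / (s/√n) = (83.59 - 85) / (13.14/√40) = -0.679
p-value = 0.5014

Since p-value > α = 0.1, we fail to reject H₀.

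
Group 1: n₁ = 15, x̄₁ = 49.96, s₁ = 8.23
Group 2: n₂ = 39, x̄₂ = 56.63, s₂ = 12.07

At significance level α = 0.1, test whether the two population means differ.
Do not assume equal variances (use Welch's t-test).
Welch's two-sample t-test:
H₀: μ₁ = μ₂
H₁: μ₁ ≠ μ₂
s₁²/n₁ = 8.23²/15 = 4.5155,  s₂²/n₂ = 12.07²/39 = 3.7355
SE = √(s₁²/n₁ + s₂²/n₂) = √(4.5155 + 3.7355) = 2.8725
df (Welch-Satterthwaite) = (s₁²/n₁ + s₂²/n₂)² / [(s₁²/n₁)²/(n₁-1) + (s₂²/n₂)²/(n₂-1)] ≈ 37.33
t = (x̄₁ - x̄₂) / SE = (49.96 - 56.63) / 2.8725 = -6.67 / 2.8725 = -2.322
p-value = 0.0258

Since p-value < α = 0.1, we reject H₀.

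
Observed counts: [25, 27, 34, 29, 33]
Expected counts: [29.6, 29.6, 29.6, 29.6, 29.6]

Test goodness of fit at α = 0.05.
Chi-square goodness of fit test:
H₀: observed counts match expected distribution
H₁: observed counts differ from expected distribution
df = k - 1 = 4
χ² = Σ(O - E)²/E
   = (25 - 29.6)²/29.6 + (27 - 29.6)²/29.6 + (34 - 29.6)²/29.6 + (29 - 29.6)²/29.6 + (33 - 29.6)²/29.6
   = 0.715 + 0.228 + 0.654 + 0.012 + 0.391
   = 2.00
p-value = 0.7358

Since p-value > α = 0.05, we fail to reject H₀.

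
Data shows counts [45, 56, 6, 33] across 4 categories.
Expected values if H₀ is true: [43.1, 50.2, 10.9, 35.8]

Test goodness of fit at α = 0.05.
Chi-square goodness of fit test:
H₀: observed counts match expected distribution
H₁: observed counts differ from expected distribution
df = k - 1 = 3
χ² = Σ(O - E)²/E
   = (45 - 43.1)²/43.1 + (56 - 50.2)²/50.2 + (6 - 10.9)²/10.9 + (33 - 35.8)²/35.8
   = 0.084 + 0.670 + 2.203 + 0.219
   = 3.18
p-value = 0.3653

Since p-value > α = 0.05, we fail to reject H₀.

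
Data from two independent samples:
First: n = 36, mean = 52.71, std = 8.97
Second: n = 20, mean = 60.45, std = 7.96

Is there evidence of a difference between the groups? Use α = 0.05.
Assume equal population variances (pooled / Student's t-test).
Student's two-sample t-test (equal variances):
H₀: μ₁ = μ₂
H₁: μ₁ ≠ μ₂
df = n₁ + n₂ - 2 = 54
Pooled variance s_p² = [(n₁-1)s₁² + (n₂-1)s₂²] / (n₁ + n₂ - 2) = [(35)(8.97²) + (19)(7.96²)] / 54 = 74.4445
SE = √(s_p²(1/n₁ + 1/n₂)) = √(74.4445 × (1/36 + 1/20)) = 2.4063
t = (x̄₁ - x̄₂) / SE = (52.71 - 60.45) / 2.4063 = -7.74 / 2.4063 = -3.217
p-value = 0.0022

Since p-value < α = 0.05, we reject H₀.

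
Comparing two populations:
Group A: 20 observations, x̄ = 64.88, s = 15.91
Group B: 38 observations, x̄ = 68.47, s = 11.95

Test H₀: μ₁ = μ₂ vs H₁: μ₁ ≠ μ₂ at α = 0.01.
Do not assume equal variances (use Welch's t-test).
Welch's two-sample t-test:
H₀: μ₁ = μ₂
H₁: μ₁ ≠ μ₂
s₁²/n₁ = 15.91²/20 = 12.6564,  s₂²/n₂ = 11.95²/38 = 3.7580
SE = √(s₁²/n₁ + s₂²/n₂) = √(12.6564 + 3.7580) = 4.0515
df (Welch-Satterthwaite) = (s₁²/n₁ + s₂²/n₂)² / [(s₁²/n₁)²/(n₁-1) + (s₂²/n₂)²/(n₂-1)] ≈ 30.57
t = (x̄₁ - x̄₂) / SE = (64.88 - 68.47) / 4.0515 = -3.59 / 4.0515 = -0.886
p-value = 0.3825

Since p-value > α = 0.01, we fail to reject H₀.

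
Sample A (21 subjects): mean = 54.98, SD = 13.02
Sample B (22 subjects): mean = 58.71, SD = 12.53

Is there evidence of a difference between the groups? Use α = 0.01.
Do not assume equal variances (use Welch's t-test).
Welch's two-sample t-test:
H₀: μ₁ = μ₂
H₁: μ₁ ≠ μ₂
s₁²/n₁ = 13.02²/21 = 8.0724,  s₂²/n₂ = 12.53²/22 = 7.1364
SE = √(s₁²/n₁ + s₂²/n₂) = √(8.0724 + 7.1364) = 3.8998
df (Welch-Satterthwaite) = (s₁²/n₁ + s₂²/n₂)² / [(s₁²/n₁)²/(n₁-1) + (s₂²/n₂)²/(n₂-1)] ≈ 40.70
t = (x̄₁ - x̄₂) / SE = (54.98 - 58.71) / 3.8998 = -3.73 / 3.8998 = -0.956
p-value = 0.3445

Since p-value > α = 0.01, we fail to reject H₀.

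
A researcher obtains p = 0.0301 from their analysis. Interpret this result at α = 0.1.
Since p = 0.0301 < α = 0.1, reject H₀.
There is sufficient evidence to reject the null hypothesis; the result is statistically significant at the 0.1 level.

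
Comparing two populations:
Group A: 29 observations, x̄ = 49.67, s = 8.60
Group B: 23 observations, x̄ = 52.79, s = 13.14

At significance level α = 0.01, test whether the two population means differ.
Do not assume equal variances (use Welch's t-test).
Welch's two-sample t-test:
H₀: μ₁ = μ₂
H₁: μ₁ ≠ μ₂
s₁²/n₁ = 8.60²/29 = 2.5503,  s₂²/n₂ = 13.14²/23 = 7.5069
SE = √(s₁²/n₁ + s₂²/n₂) = √(2.5503 + 7.5069) = 3.1713
df (Welch-Satterthwaite) = (s₁²/n₁ + s₂²/n₂)² / [(s₁²/n₁)²/(n₁-1) + (s₂²/n₂)²/(n₂-1)] ≈ 36.20
t = (x̄₁ - x̄₂) / SE = (49.67 - 52.79) / 3.1713 = -3.12 / 3.1713 = -0.984
p-value = 0.3317

Since p-value > α = 0.01, we fail to reject H₀.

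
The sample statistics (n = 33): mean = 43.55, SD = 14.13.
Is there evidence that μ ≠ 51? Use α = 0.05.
One-sample t-test:
H₀: μ = 51
H₁: μ ≠ 51
df = n - 1 = 32
t = (x̄ - μ₀) / (s/√n) = (43.55 - 51) / (14.13/√33) = -3.029
p-value = 0.0048

Since p-value < α = 0.05, we reject H₀.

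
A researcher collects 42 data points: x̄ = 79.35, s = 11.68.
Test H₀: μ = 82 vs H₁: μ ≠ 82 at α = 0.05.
One-sample t-test:
H₀: μ = 82
H₁: μ ≠ 82
df = n - 1 = 41
t = (x̄ - μ₀) / (s/√n) = (79.35 - 82) / (11.68/√42) = -1.470
p-value = 0.1491

Since p-value > α = 0.05, we fail to reject H₀.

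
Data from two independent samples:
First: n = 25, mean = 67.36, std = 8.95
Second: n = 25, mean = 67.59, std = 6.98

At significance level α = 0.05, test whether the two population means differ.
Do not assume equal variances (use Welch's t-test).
Welch's two-sample t-test:
H₀: μ₁ = μ₂
H₁: μ₁ ≠ μ₂
s₁²/n₁ = 8.95²/25 = 3.2041,  s₂²/n₂ = 6.98²/25 = 1.9488
SE = √(s₁²/n₁ + s₂²/n₂) = √(3.2041 + 1.9488) = 2.2700
df (Welch-Satterthwaite) = (s₁²/n₁ + s₂²/n₂)² / [(s₁²/n₁)²/(n₁-1) + (s₂²/n₂)²/(n₂-1)] ≈ 45.31
t = (x̄₁ - x̄₂) / SE = (67.36 - 67.59) / 2.2700 = -0.23 / 2.2700 = -0.101
p-value = 0.9197

Since p-value > α = 0.05, we fail to reject H₀.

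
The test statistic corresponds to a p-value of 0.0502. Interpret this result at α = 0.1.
Since p = 0.0502 < α = 0.1, reject H₀.
There is sufficient evidence to reject the null hypothesis; the result is statistically significant at the 0.1 level.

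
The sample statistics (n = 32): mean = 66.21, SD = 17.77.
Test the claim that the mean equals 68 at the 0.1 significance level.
One-sample t-test:
H₀: μ = 68
H₁: μ ≠ 68
df = n - 1 = 31
t = (x̄ - μ₀) / (s/√n) = (66.21 - 68) / (17.77/√32) = -0.570
p-value = 0.5729

Since p-value > α = 0.1, we fail to reject H₀.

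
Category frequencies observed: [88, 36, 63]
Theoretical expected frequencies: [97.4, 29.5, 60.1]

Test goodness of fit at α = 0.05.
Chi-square goodness of fit test:
H₀: observed counts match expected distribution
H₁: observed counts differ from expected distribution
df = k - 1 = 2
χ² = Σ(O - E)²/E
   = (88 - 97.4)²/97.4 + (36 - 29.5)²/29.5 + (63 - 60.1)²/60.1
   = 0.907 + 1.432 + 0.140
   = 2.48
p-value = 0.2895

Since p-value > α = 0.05, we fail to reject H₀.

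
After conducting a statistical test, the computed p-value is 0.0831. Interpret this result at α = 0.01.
Since p = 0.0831 > α = 0.01, fail to reject H₀.
There is insufficient evidence to reject the null hypothesis; the result is not statistically significant at the 0.01 level.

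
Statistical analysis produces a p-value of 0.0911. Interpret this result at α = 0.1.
Since p = 0.0911 < α = 0.1, reject H₀.
There is sufficient evidence to reject the null hypothesis; the result is statistically significant at the 0.1 level.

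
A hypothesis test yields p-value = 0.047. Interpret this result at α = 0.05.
Since p = 0.047 < α = 0.05, reject H₀.
There is sufficient evidence to reject the null hypothesis; the result is statistically significant at the 0.05 level.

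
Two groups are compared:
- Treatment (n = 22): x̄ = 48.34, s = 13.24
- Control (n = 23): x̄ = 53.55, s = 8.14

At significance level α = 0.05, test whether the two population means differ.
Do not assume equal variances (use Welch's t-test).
Welch's two-sample t-test:
H₀: μ₁ = μ₂
H₁: μ₁ ≠ μ₂
s₁²/n₁ = 13.24²/22 = 7.9681,  s₂²/n₂ = 8.14²/23 = 2.8809
SE = √(s₁²/n₁ + s₂²/n₂) = √(7.9681 + 2.8809) = 3.2938
df (Welch-Satterthwaite) = (s₁²/n₁ + s₂²/n₂)² / [(s₁²/n₁)²/(n₁-1) + (s₂²/n₂)²/(n₂-1)] ≈ 34.61
t = (x̄₁ - x̄₂) / SE = (48.34 - 53.55) / 3.2938 = -5.21 / 3.2938 = -1.582
p-value = 0.1228

Since p-value > α = 0.05, we fail to reject H₀.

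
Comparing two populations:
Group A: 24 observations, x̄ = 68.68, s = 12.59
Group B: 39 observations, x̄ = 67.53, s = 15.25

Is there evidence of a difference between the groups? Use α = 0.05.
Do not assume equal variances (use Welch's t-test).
Welch's two-sample t-test:
H₀: μ₁ = μ₂
H₁: μ₁ ≠ μ₂
s₁²/n₁ = 12.59²/24 = 6.6045,  s₂²/n₂ = 15.25²/39 = 5.9631
SE = √(s₁²/n₁ + s₂²/n₂) = √(6.6045 + 5.9631) = 3.5451
df (Welch-Satterthwaite) = (s₁²/n₁ + s₂²/n₂)² / [(s₁²/n₁)²/(n₁-1) + (s₂²/n₂)²/(n₂-1)] ≈ 55.77
t = (x̄₁ - x̄₂) / SE = (68.68 - 67.53) / 3.5451 = 1.15 / 3.5451 = 0.324
p-value = 0.7469

Since p-value > α = 0.05, we fail to reject H₀.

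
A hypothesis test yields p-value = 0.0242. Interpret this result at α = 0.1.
Since p = 0.0242 < α = 0.1, reject H₀.
There is sufficient evidence to reject the null hypothesis; the result is statistically significant at the 0.1 level.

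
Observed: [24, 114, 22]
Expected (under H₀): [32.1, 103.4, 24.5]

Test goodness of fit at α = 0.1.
Chi-square goodness of fit test:
H₀: observed counts match expected distribution
H₁: observed counts differ from expected distribution
df = k - 1 = 2
χ² = Σ(O - E)²/E
   = (24 - 32.1)²/32.1 + (114 - 103.4)²/103.4 + (22 - 24.5)²/24.5
   = 2.044 + 1.087 + 0.255
   = 3.39
p-value = 0.1840

Since p-value > α = 0.1, we fail to reject H₀.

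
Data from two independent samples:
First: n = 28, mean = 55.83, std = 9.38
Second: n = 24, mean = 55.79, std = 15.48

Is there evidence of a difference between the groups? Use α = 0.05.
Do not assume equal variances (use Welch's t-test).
Welch's two-sample t-test:
H₀: μ₁ = μ₂
H₁: μ₁ ≠ μ₂
s₁²/n₁ = 9.38²/28 = 3.1423,  s₂²/n₂ = 15.48²/24 = 9.9846
SE = √(s₁²/n₁ + s₂²/n₂) = √(3.1423 + 9.9846) = 3.6231
df (Welch-Satterthwaite) = (s₁²/n₁ + s₂²/n₂)² / [(s₁²/n₁)²/(n₁-1) + (s₂²/n₂)²/(n₂-1)] ≈ 36.66
t = (x̄₁ - x̄₂) / SE = (55.83 - 55.79) / 3.6231 = 0.04 / 3.6231 = 0.011
p-value = 0.9913

Since p-value > α = 0.05, we fail to reject H₀.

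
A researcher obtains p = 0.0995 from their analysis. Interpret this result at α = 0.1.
Since p = 0.0995 < α = 0.1, reject H₀.
There is sufficient evidence to reject the null hypothesis; the result is statistically significant at the 0.1 level.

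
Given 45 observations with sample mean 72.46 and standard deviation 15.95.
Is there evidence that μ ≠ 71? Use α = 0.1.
One-sample t-test:
H₀: μ = 71
H₁: μ ≠ 71
df = n - 1 = 44
t = (x̄ - μ₀) / (s/√n) = (72.46 - 71) / (15.95/√45) = 0.614
p-value = 0.5423

Since p-value > α = 0.1, we fail to reject H₀.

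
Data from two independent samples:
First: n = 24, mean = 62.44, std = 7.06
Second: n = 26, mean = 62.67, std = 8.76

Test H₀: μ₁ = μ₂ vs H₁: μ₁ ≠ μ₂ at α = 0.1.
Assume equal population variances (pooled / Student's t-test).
Student's two-sample t-test (equal variances):
H₀: μ₁ = μ₂
H₁: μ₁ ≠ μ₂
df = n₁ + n₂ - 2 = 48
Pooled variance s_p² = [(n₁-1)s₁² + (n₂-1)s₂²] / (n₁ + n₂ - 2) = [(23)(7.06²) + (25)(8.76²)] / 48 = 63.8509
SE = √(s_p²(1/n₁ + 1/n₂)) = √(63.8509 × (1/24 + 1/26)) = 2.2619
t = (x̄₁ - x̄₂) / SE = (62.44 - 62.67) / 2.2619 = -0.23 / 2.2619 = -0.102
p-value = 0.9194

Since p-value > α = 0.1, we fail to reject H₀.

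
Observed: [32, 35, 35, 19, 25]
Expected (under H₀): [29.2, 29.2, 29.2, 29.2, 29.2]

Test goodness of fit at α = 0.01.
Chi-square goodness of fit test:
H₀: observed counts match expected distribution
H₁: observed counts differ from expected distribution
df = k - 1 = 4
χ² = Σ(O - E)²/E
   = (32 - 29.2)²/29.2 + (35 - 29.2)²/29.2 + (35 - 29.2)²/29.2 + (19 - 29.2)²/29.2 + (25 - 29.2)²/29.2
   = 0.268 + 1.152 + 1.152 + 3.563 + 0.604
   = 6.74
p-value = 0.1503

Since p-value > α = 0.01, we fail to reject H₀.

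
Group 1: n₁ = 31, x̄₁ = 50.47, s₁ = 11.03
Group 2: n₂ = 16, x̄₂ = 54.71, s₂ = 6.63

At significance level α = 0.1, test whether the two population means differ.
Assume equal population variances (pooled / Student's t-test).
Student's two-sample t-test (equal variances):
H₀: μ₁ = μ₂
H₁: μ₁ ≠ μ₂
df = n₁ + n₂ - 2 = 45
Pooled variance s_p² = [(n₁-1)s₁² + (n₂-1)s₂²] / (n₁ + n₂ - 2) = [(30)(11.03²) + (15)(6.63²)] / 45 = 95.7596
SE = √(s_p²(1/n₁ + 1/n₂)) = √(95.7596 × (1/31 + 1/16)) = 3.0123
t = (x̄₁ - x̄₂) / SE = (50.47 - 54.71) / 3.0123 = -4.24 / 3.0123 = -1.408
p-value = 0.1661

Since p-value > α = 0.1, we fail to reject H₀.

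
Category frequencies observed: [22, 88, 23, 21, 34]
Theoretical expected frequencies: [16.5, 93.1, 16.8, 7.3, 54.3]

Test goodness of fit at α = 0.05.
Chi-square goodness of fit test:
H₀: observed counts match expected distribution
H₁: observed counts differ from expected distribution
df = k - 1 = 4
χ² = Σ(O - E)²/E
   = (22 - 16.5)²/16.5 + (88 - 93.1)²/93.1 + (23 - 16.8)²/16.8 + (21 - 7.3)²/7.3 + (34 - 54.3)²/54.3
   = 1.833 + 0.279 + 2.288 + 25.711 + 7.589
   = 37.70
p-value < 0.0001

Since p-value < α = 0.05, we reject H₀.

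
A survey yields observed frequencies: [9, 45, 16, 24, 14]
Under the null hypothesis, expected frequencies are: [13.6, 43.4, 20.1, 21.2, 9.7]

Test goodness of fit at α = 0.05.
Chi-square goodness of fit test:
H₀: observed counts match expected distribution
H₁: observed counts differ from expected distribution
df = k - 1 = 4
χ² = Σ(O - E)²/E
   = (9 - 13.6)²/13.6 + (45 - 43.4)²/43.4 + (16 - 20.1)²/20.1 + (24 - 21.2)²/21.2 + (14 - 9.7)²/9.7
   = 1.556 + 0.059 + 0.836 + 0.370 + 1.906
   = 4.73
p-value = 0.3165

Since p-value > α = 0.05, we fail to reject H₀.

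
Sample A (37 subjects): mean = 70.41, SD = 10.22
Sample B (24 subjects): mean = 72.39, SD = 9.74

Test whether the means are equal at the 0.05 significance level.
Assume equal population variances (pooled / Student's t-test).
Student's two-sample t-test (equal variances):
H₀: μ₁ = μ₂
H₁: μ₁ ≠ μ₂
df = n₁ + n₂ - 2 = 59
Pooled variance s_p² = [(n₁-1)s₁² + (n₂-1)s₂²] / (n₁ + n₂ - 2) = [(36)(10.22²) + (23)(9.74²)] / 59 = 100.7135
SE = √(s_p²(1/n₁ + 1/n₂)) = √(100.7135 × (1/37 + 1/24)) = 2.6303
t = (x̄₁ - x̄₂) / SE = (70.41 - 72.39) / 2.6303 = -1.98 / 2.6303 = -0.753
p-value = 0.4546

Since p-value > α = 0.05, we fail to reject H₀.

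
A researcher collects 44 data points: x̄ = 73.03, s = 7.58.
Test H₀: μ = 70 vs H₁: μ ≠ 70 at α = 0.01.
One-sample t-test:
H₀: μ = 70
H₁: μ ≠ 70
df = n - 1 = 43
t = (x̄ - μ₀) / (s/√n) = (73.03 - 70) / (7.58/√44) = 2.652
p-value = 0.0112

Since p-value > α = 0.01, we fail to reject H₀.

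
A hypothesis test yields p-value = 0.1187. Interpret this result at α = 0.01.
Since p = 0.1187 > α = 0.01, fail to reject H₀.
There is insufficient evidence to reject the null hypothesis; the result is not statistically significant at the 0.01 level.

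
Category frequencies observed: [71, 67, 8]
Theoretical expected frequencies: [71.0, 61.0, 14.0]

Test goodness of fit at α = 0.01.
Chi-square goodness of fit test:
H₀: observed counts match expected distribution
H₁: observed counts differ from expected distribution
df = k - 1 = 2
χ² = Σ(O - E)²/E
   = (71 - 71.0)²/71.0 + (67 - 61.0)²/61.0 + (8 - 14.0)²/14.0
   = 0.000 + 0.590 + 2.571
   = 3.16
p-value = 0.2058

Since p-value > α = 0.01, we fail to reject H₀.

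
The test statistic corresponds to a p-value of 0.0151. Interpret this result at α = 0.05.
Since p = 0.0151 < α = 0.05, reject H₀.
There is sufficient evidence to reject the null hypothesis; the result is statistically significant at the 0.05 level.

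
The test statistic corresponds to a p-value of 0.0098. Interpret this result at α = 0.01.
Since p = 0.0098 < α = 0.01, reject H₀.
There is sufficient evidence to reject the null hypothesis; the result is statistically significant at the 0.01 level.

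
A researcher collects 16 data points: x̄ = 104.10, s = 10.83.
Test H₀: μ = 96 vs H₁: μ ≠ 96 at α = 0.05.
One-sample t-test:
H₀: μ = 96
H₁: μ ≠ 96
df = n - 1 = 15
t = (x̄ - μ₀) / (s/√n) = (104.10 - 96) / (10.83/√16) = 2.992
p-value = 0.0091

Since p-value < α = 0.05, we reject H₀.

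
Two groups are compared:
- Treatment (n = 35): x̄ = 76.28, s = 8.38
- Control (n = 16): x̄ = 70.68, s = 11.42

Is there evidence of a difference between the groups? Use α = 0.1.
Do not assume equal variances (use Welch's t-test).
Welch's two-sample t-test:
H₀: μ₁ = μ₂
H₁: μ₁ ≠ μ₂
s₁²/n₁ = 8.38²/35 = 2.0064,  s₂²/n₂ = 11.42²/16 = 8.1510
SE = √(s₁²/n₁ + s₂²/n₂) = √(2.0064 + 8.1510) = 3.1871
df (Welch-Satterthwaite) = (s₁²/n₁ + s₂²/n₂)² / [(s₁²/n₁)²/(n₁-1) + (s₂²/n₂)²/(n₂-1)] ≈ 22.69
t = (x̄₁ - x̄₂) / SE = (76.28 - 70.68) / 3.1871 = 5.60 / 3.1871 = 1.757
p-value = 0.0924

Since p-value < α = 0.1, we reject H₀.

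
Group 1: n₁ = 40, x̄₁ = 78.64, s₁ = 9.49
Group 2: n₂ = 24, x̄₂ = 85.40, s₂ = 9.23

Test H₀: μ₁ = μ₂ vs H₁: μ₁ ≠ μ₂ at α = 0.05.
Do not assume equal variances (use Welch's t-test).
Welch's two-sample t-test:
H₀: μ₁ = μ₂
H₁: μ₁ ≠ μ₂
s₁²/n₁ = 9.49²/40 = 2.2515,  s₂²/n₂ = 9.23²/24 = 3.5497
SE = √(s₁²/n₁ + s₂²/n₂) = √(2.2515 + 3.5497) = 2.4086
df (Welch-Satterthwaite) = (s₁²/n₁ + s₂²/n₂)² / [(s₁²/n₁)²/(n₁-1) + (s₂²/n₂)²/(n₂-1)] ≈ 49.65
t = (x̄₁ - x̄₂) / SE = (78.64 - 85.40) / 2.4086 = -6.76 / 2.4086 = -2.807
p-value = 0.0071

Since p-value < α = 0.05, we reject H₀.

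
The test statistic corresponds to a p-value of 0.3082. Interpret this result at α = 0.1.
Since p = 0.3082 > α = 0.1, fail to reject H₀.
There is insufficient evidence to reject the null hypothesis; the result is not statistically significant at the 0.1 level.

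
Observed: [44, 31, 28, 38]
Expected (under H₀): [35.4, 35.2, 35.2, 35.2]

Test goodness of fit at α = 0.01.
Chi-square goodness of fit test:
H₀: observed counts match expected distribution
H₁: observed counts differ from expected distribution
df = k - 1 = 3
χ² = Σ(O - E)²/E
   = (44 - 35.4)²/35.4 + (31 - 35.2)²/35.2 + (28 - 35.2)²/35.2 + (38 - 35.2)²/35.2
   = 2.089 + 0.501 + 1.473 + 0.223
   = 4.29
p-value = 0.2322

Since p-value > α = 0.01, we fail to reject H₀.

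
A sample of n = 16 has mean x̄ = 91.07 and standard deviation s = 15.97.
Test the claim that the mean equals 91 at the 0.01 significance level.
One-sample t-test:
H₀: μ = 91
H₁: μ ≠ 91
df = n - 1 = 15
t = (x̄ - μ₀) / (s/√n) = (91.07 - 91) / (15.97/√16) = 0.018
p-value = 0.9862

Since p-value > α = 0.01, we fail to reject H₀.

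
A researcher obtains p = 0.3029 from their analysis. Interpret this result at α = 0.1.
Since p = 0.3029 > α = 0.1, fail to reject H₀.
There is insufficient evidence to reject the null hypothesis; the result is not statistically significant at the 0.1 level.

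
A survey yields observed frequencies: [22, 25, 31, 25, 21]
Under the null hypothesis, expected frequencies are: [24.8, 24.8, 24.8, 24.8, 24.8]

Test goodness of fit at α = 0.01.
Chi-square goodness of fit test:
H₀: observed counts match expected distribution
H₁: observed counts differ from expected distribution
df = k - 1 = 4
χ² = Σ(O - E)²/E
   = (22 - 24.8)²/24.8 + (25 - 24.8)²/24.8 + (31 - 24.8)²/24.8 + (25 - 24.8)²/24.8 + (21 - 24.8)²/24.8
   = 0.316 + 0.002 + 1.550 + 0.002 + 0.582
   = 2.45
p-value = 0.6533

Since p-value > α = 0.01, we fail to reject H₀.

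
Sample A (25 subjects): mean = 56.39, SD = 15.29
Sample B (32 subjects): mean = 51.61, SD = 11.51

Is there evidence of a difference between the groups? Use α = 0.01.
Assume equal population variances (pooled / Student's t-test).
Student's two-sample t-test (equal variances):
H₀: μ₁ = μ₂
H₁: μ₁ ≠ μ₂
df = n₁ + n₂ - 2 = 55
Pooled variance s_p² = [(n₁-1)s₁² + (n₂-1)s₂²] / (n₁ + n₂ - 2) = [(24)(15.29²) + (31)(11.51²)] / 55 = 176.6855
SE = √(s_p²(1/n₁ + 1/n₂)) = √(176.6855 × (1/25 + 1/32)) = 3.5481
t = (x̄₁ - x̄₂) / SE = (56.39 - 51.61) / 3.5481 = 4.78 / 3.5481 = 1.347
p-value = 0.1834

Since p-value > α = 0.01, we fail to reject H₀.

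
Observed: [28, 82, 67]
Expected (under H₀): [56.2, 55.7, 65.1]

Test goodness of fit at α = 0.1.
Chi-square goodness of fit test:
H₀: observed counts match expected distribution
H₁: observed counts differ from expected distribution
df = k - 1 = 2
χ² = Σ(O - E)²/E
   = (28 - 56.2)²/56.2 + (82 - 55.7)²/55.7 + (67 - 65.1)²/65.1
   = 14.150 + 12.418 + 0.055
   = 26.62
p-value < 0.0001

Since p-value < α = 0.1, we reject H₀.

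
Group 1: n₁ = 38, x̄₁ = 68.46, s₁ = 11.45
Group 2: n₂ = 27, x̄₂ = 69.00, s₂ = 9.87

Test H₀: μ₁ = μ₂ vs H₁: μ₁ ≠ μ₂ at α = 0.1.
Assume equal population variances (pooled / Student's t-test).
Student's two-sample t-test (equal variances):
H₀: μ₁ = μ₂
H₁: μ₁ ≠ μ₂
df = n₁ + n₂ - 2 = 63
Pooled variance s_p² = [(n₁-1)s₁² + (n₂-1)s₂²] / (n₁ + n₂ - 2) = [(37)(11.45²) + (26)(9.87²)] / 63 = 117.2005
SE = √(s_p²(1/n₁ + 1/n₂)) = √(117.2005 × (1/38 + 1/27)) = 2.7249
t = (x̄₁ - x̄₂) / SE = (68.46 - 69.00) / 2.7249 = -0.54 / 2.7249 = -0.198
p-value = 0.8435

Since p-value > α = 0.1, we fail to reject H₀.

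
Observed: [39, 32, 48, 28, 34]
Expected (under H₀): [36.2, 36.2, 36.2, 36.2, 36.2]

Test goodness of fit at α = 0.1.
Chi-square goodness of fit test:
H₀: observed counts match expected distribution
H₁: observed counts differ from expected distribution
df = k - 1 = 4
χ² = Σ(O - E)²/E
   = (39 - 36.2)²/36.2 + (32 - 36.2)²/36.2 + (48 - 36.2)²/36.2 + (28 - 36.2)²/36.2 + (34 - 36.2)²/36.2
   = 0.217 + 0.487 + 3.846 + 1.857 + 0.134
   = 6.54
p-value = 0.1622

Since p-value > α = 0.1, we fail to reject H₀.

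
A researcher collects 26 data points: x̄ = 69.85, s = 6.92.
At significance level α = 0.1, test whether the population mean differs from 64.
One-sample t-test:
H₀: μ = 64
H₁: μ ≠ 64
df = n - 1 = 25
t = (x̄ - μ₀) / (s/√n) = (69.85 - 64) / (6.92/√26) = 4.311
p-value = 0.0002

Since p-value < α = 0.1, we reject H₀.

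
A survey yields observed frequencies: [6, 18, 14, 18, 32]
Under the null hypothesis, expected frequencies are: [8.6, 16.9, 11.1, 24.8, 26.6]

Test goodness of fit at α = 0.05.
Chi-square goodness of fit test:
H₀: observed counts match expected distribution
H₁: observed counts differ from expected distribution
df = k - 1 = 4
χ² = Σ(O - E)²/E
   = (6 - 8.6)²/8.6 + (18 - 16.9)²/16.9 + (14 - 11.1)²/11.1 + (18 - 24.8)²/24.8 + (32 - 26.6)²/26.6
   = 0.786 + 0.072 + 0.758 + 1.865 + 1.096
   = 4.58
p-value = 0.3336

Since p-value > α = 0.05, we fail to reject H₀.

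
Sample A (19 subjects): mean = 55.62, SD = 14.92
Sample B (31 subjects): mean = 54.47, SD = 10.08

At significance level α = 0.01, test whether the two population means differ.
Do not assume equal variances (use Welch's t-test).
Welch's two-sample t-test:
H₀: μ₁ = μ₂
H₁: μ₁ ≠ μ₂
s₁²/n₁ = 14.92²/19 = 11.7161,  s₂²/n₂ = 10.08²/31 = 3.2776
SE = √(s₁²/n₁ + s₂²/n₂) = √(11.7161 + 3.2776) = 3.8722
df (Welch-Satterthwaite) = (s₁²/n₁ + s₂²/n₂)² / [(s₁²/n₁)²/(n₁-1) + (s₂²/n₂)²/(n₂-1)] ≈ 28.16
t = (x̄₁ - x̄₂) / SE = (55.62 - 54.47) / 3.8722 = 1.15 / 3.8722 = 0.297
p-value = 0.7687

Since p-value > α = 0.01, we fail to reject H₀.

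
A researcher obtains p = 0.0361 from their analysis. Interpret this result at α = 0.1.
Since p = 0.0361 < α = 0.1, reject H₀.
There is sufficient evidence to reject the null hypothesis; the result is statistically significant at the 0.1 level.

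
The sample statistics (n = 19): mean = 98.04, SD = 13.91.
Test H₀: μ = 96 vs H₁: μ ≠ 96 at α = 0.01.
One-sample t-test:
H₀: μ = 96
H₁: μ ≠ 96
df = n - 1 = 18
t = (x̄ - μ₀) / (s/√n) = (98.04 - 96) / (13.91/√19) = 0.639
p-value = 0.5307

Since p-value > α = 0.01, we fail to reject H₀.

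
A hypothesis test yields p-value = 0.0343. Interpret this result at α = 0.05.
Since p = 0.0343 < α = 0.05, reject H₀.
There is sufficient evidence to reject the null hypothesis; the result is statistically significant at the 0.05 level.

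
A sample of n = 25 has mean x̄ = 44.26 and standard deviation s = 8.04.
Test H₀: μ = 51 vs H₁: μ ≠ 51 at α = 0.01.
One-sample t-test:
H₀: μ = 51
H₁: μ ≠ 51
df = n - 1 = 24
t = (x̄ - μ₀) / (s/√n) = (44.26 - 51) / (8.04/√25) = -4.192
p-value = 0.0003

Since p-value < α = 0.01, we reject H₀.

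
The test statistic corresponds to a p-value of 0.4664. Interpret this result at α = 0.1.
Since p = 0.4664 > α = 0.1, fail to reject H₀.
There is insufficient evidence to reject the null hypothesis; the result is not statistically significant at the 0.1 level.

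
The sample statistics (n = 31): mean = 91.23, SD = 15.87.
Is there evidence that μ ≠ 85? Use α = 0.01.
One-sample t-test:
H₀: μ = 85
H₁: μ ≠ 85
df = n - 1 = 30
t = (x̄ - μ₀) / (s/√n) = (91.23 - 85) / (15.87/√31) = 2.186
p-value = 0.0368

Since p-value > α = 0.01, we fail to reject H₀.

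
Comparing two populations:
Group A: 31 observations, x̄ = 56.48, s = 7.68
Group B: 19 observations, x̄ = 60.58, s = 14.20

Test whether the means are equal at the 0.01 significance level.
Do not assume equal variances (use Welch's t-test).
Welch's two-sample t-test:
H₀: μ₁ = μ₂
H₁: μ₁ ≠ μ₂
s₁²/n₁ = 7.68²/31 = 1.9027,  s₂²/n₂ = 14.20²/19 = 10.6126
SE = √(s₁²/n₁ + s₂²/n₂) = √(1.9027 + 10.6126) = 3.5377
df (Welch-Satterthwaite) = (s₁²/n₁ + s₂²/n₂)² / [(s₁²/n₁)²/(n₁-1) + (s₂²/n₂)²/(n₂-1)] ≈ 24.56
t = (x̄₁ - x̄₂) / SE = (56.48 - 60.58) / 3.5377 = -4.10 / 3.5377 = -1.159
p-value = 0.2576

Since p-value > α = 0.01, we fail to reject H₀.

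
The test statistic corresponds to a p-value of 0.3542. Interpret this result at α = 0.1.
Since p = 0.3542 > α = 0.1, fail to reject H₀.
There is insufficient evidence to reject the null hypothesis; the result is not statistically significant at the 0.1 level.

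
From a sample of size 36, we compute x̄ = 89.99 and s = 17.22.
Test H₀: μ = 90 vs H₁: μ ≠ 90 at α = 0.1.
One-sample t-test:
H₀: μ = 90
H₁: μ ≠ 90
df = n - 1 = 35
t = (x̄ - μ₀) / (s/√n) = (89.99 - 90) / (17.22/√36) = -0.003
p-value = 0.9972

Since p-value > α = 0.1, we fail to reject H₀.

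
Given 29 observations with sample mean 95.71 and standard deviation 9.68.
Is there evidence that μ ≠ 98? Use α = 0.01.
One-sample t-test:
H₀: μ = 98
H₁: μ ≠ 98
df = n - 1 = 28
t = (x̄ - μ₀) / (s/√n) = (95.71 - 98) / (9.68/√29) = -1.274
p-value = 0.2131

Since p-value > α = 0.01, we fail to reject H₀.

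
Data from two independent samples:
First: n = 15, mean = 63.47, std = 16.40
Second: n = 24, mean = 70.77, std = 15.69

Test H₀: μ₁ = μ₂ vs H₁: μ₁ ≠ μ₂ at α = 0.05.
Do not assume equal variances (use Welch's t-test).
Welch's two-sample t-test:
H₀: μ₁ = μ₂
H₁: μ₁ ≠ μ₂
s₁²/n₁ = 16.40²/15 = 17.9307,  s₂²/n₂ = 15.69²/24 = 10.2573
SE = √(s₁²/n₁ + s₂²/n₂) = √(17.9307 + 10.2573) = 5.3092
df (Welch-Satterthwaite) = (s₁²/n₁ + s₂²/n₂)² / [(s₁²/n₁)²/(n₁-1) + (s₂²/n₂)²/(n₂-1)] ≈ 28.85
t = (x̄₁ - x̄₂) / SE = (63.47 - 70.77) / 5.3092 = -7.30 / 5.3092 = -1.375
p-value = 0.1797

Since p-value > α = 0.05, we fail to reject H₀.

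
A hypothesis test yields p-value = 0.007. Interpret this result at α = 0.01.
Since p = 0.007 < α = 0.01, reject H₀.
There is sufficient evidence to reject the null hypothesis; the result is statistically significant at the 0.01 level.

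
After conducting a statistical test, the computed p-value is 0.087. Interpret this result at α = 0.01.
Since p = 0.087 > α = 0.01, fail to reject H₀.
There is insufficient evidence to reject the null hypothesis; the result is not statistically significant at the 0.01 level.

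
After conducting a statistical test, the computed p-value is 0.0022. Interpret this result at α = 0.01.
Since p = 0.0022 < α = 0.01, reject H₀.
There is sufficient evidence to reject the null hypothesis; the result is statistically significant at the 0.01 level.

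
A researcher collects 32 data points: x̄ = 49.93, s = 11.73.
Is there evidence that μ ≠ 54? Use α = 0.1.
One-sample t-test:
H₀: μ = 54
H₁: μ ≠ 54
df = n - 1 = 31
t = (x̄ - μ₀) / (s/√n) = (49.93 - 54) / (11.73/√32) = -1.963
p-value = 0.0587

Since p-value < α = 0.1, we reject H₀.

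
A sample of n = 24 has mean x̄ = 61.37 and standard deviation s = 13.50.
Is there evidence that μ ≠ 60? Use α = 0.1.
One-sample t-test:
H₀: μ = 60
H₁: μ ≠ 60
df = n - 1 = 23
t = (x̄ - μ₀) / (s/√n) = (61.37 - 60) / (13.50/√24) = 0.497
p-value = 0.6238

Since p-value > α = 0.1, we fail to reject H₀.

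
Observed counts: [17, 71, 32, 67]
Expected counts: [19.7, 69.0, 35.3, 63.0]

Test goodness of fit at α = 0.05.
Chi-square goodness of fit test:
H₀: observed counts match expected distribution
H₁: observed counts differ from expected distribution
df = k - 1 = 3
χ² = Σ(O - E)²/E
   = (17 - 19.7)²/19.7 + (71 - 69.0)²/69.0 + (32 - 35.3)²/35.3 + (67 - 63.0)²/63.0
   = 0.370 + 0.058 + 0.308 + 0.254
   = 0.99
p-value = 0.8036

Since p-value > α = 0.05, we fail to reject H₀.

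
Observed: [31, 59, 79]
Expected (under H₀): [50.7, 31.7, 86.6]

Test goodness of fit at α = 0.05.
Chi-square goodness of fit test:
H₀: observed counts match expected distribution
H₁: observed counts differ from expected distribution
df = k - 1 = 2
χ² = Σ(O - E)²/E
   = (31 - 50.7)²/50.7 + (59 - 31.7)²/31.7 + (79 - 86.6)²/86.6
   = 7.655 + 23.511 + 0.667
   = 31.83
p-value < 0.0001

Since p-value < α = 0.05, we reject H₀.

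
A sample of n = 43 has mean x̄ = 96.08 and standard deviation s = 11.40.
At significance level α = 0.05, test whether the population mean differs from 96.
One-sample t-test:
H₀: μ = 96
H₁: μ ≠ 96
df = n - 1 = 42
t = (x̄ - μ₀) / (s/√n) = (96.08 - 96) / (11.40/√43) = 0.046
p-value = 0.9635

Since p-value > α = 0.05, we fail to reject H₀.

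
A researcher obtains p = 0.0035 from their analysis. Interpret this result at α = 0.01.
Since p = 0.0035 < α = 0.01, reject H₀.
There is sufficient evidence to reject the null hypothesis; the result is statistically significant at the 0.01 level.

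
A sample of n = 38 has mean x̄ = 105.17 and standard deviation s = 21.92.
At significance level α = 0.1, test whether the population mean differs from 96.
One-sample t-test:
H₀: μ = 96
H₁: μ ≠ 96
df = n - 1 = 37
t = (x̄ - μ₀) / (s/√n) = (105.17 - 96) / (21.92/√38) = 2.579
p-value = 0.0140

Since p-value < α = 0.1, we reject H₀.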